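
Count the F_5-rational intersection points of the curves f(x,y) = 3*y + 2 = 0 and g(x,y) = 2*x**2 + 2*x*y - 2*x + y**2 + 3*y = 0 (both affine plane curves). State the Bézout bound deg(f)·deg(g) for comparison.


Common zeros: ∅; count = 0; Bézout bound = 2.

deg(f) = 1, deg(g) = 2, so Bézout bound = 2.
Scan x ∈ F_5. For each x, list the y ∈ F_5 with f(x, y) ≡ 0 and those with g(x, y) ≡ 0 (mod 5); the common zeros in that column are the intersection.
  x = 0: f ≡ 0 at y ∈ {1}; g ≡ 0 at y ∈ {0, 2}; common: ∅.
  x = 1: f ≡ 0 at y ∈ {1}; g ≡ 0 at y ∈ {0}; common: ∅.
  x = 2: f ≡ 0 at y ∈ {1}; g ≡ 0 at y ∈ ∅; common: ∅.
  x = 3: f ≡ 0 at y ∈ {1}; g ≡ 0 at y ∈ ∅; common: ∅.
  x = 4: f ≡ 0 at y ∈ {1}; g ≡ 0 at y ∈ {2}; common: ∅.
Collecting: common zeros = ∅, so the count is 0.
Comparison with the Bézout bound: 0 ≤ 2 = deg(f)·deg(g), as expected for curves with no common component (the affine F_5-count falls short of the bound because intersections may lie at infinity, over extension fields, or carry multiplicity).


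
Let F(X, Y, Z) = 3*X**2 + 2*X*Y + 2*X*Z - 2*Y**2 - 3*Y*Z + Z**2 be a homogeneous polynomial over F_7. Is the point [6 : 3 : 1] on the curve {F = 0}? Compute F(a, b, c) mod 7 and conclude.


F(6,3,1) ≡ 4 (mod 7); P is NOT on the curve.

Evaluate F(6, 3, 1) term-by-term (mod 7).
  3*X**2 ↦ 3·36·1·1 = 108
  2*X*Y ↦ 2·6·3·1 = 36
  2*X*Z ↦ 2·6·1·1 = 12
  -2*Y**2 ↦ -2·1·9·1 = -18
  -3*Y*Z ↦ -3·1·3·1 = -9
  Z**2 ↦ 1·1·1·1 = 1
Sum: F(6, 3, 1) = (108) + (36) + (12) + (-18) + (-9) + (1) = 130.
Reducing mod 7: 130 ≡ 4 (mod 7).
Since F(a, b, c) ≡ 4 ≠ 0 (mod 7), P does NOT lie on the curve.


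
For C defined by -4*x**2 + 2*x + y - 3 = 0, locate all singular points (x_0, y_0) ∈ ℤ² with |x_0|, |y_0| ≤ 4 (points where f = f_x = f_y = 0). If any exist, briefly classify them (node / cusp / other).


No singular points in the scanned grid; C is smooth there.

Compute partial derivatives:
  f_x = 2 - 8*x.
  f_y = 1.
f_y = 1 is a nonzero constant, so f_y never vanishes: no point (x, y) can satisfy f = f_x = f_y = 0. In particular no (x, y) ∈ {−4, ..., 4}² is singular; the curve is smooth.


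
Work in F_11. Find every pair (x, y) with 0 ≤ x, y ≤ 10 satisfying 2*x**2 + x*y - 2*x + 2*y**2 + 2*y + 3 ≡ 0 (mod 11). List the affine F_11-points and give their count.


Affine F_11-points: {(2, 4), (2, 5), (3, 1), (3, 2), (6, 9), (7, 3), (7, 9), (8, 2), (8, 4), (9, 3), (9, 8), (10, 8)}; count = 12.

For each of the 121 pairs (x, y) ∈ F_11², evaluate f(x, y) mod 11. Record the zeros.
  x = 0: [0↦3, 1↦7, 2↦4, 3↦5, 4↦10, 5↦8, 6↦10, 7↦5, 8↦4, 9↦7, 10↦3]  zeros at y ∈ ∅
  x = 1: [0↦3, 1↦8, 2↦6, 3↦8, 4↦3, 5↦2, 6↦5, 7↦1, 8↦1, 9↦5, 10↦2]  zeros at y ∈ ∅
  x = 2: [0↦7, 1↦2, 2↦1, 3↦4, 4↦0, 5↦0, 6↦4, 7↦1, 8↦2, 9↦7, 10↦5]  zeros at y ∈ {4, 5}
  x = 3: [0↦4, 1↦0, 2↦0, 3↦4, 4↦1, 5↦2, 6↦7, 7↦5, 8↦7, 9↦2, 10↦1]  zeros at y ∈ {1, 2}
  x = 4: [0↦5, 1↦2, 2↦3, 3↦8, 4↦6, 5↦8, 6↦3, 7↦2, 8↦5, 9↦1, 10↦1]  zeros at y ∈ ∅
  x = 5: [0↦10, 1↦8, 2↦10, 3↦5, 4↦4, 5↦7, 6↦3, 7↦3, 8↦7, 9↦4, 10↦5]  zeros at y ∈ ∅
  x = 6: [0↦8, 1↦7, 2↦10, 3↦6, 4↦6, 5↦10, 6↦7, 7↦8, 8↦2, 9↦0, 10↦2]  zeros at y ∈ {9}
  x = 7: [0↦10, 1↦10, 2↦3, 3↦0, 4↦1, 5↦6, 6↦4, 7↦6, 8↦1, 9↦0, 10↦3]  zeros at y ∈ {3, 9}
  x = 8: [0↦5, 1↦6, 2↦0, 3↦9, 4↦0, 5↦6, 6↦5, 7↦8, 8↦4, 9↦4, 10↦8]  zeros at y ∈ {2, 4}
  x = 9: [0↦4, 1↦6, 2↦1, 3↦0, 4↦3, 5↦10, 6↦10, 7↦3, 8↦0, 9↦1, 10↦6]  zeros at y ∈ {3, 8}
  x = 10: [0↦7, 1↦10, 2↦6, 3↦6, 4↦10, 5↦7, 6↦8, 7↦2, 8↦0, 9↦2, 10↦8]  zeros at y ∈ {8}
Collecting zeros: affine points = {(2, 4), (2, 5), (3, 1), (3, 2), (6, 9), (7, 3), (7, 9), (8, 2), (8, 4), (9, 3), (9, 8), (10, 8)}.
Total count |C(F_11)_aff| = 12.


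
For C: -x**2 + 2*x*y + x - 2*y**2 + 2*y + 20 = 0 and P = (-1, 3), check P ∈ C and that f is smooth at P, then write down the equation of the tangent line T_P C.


Tangent line at P: 9*x - 12*y + 45 = 0.

Step 1: f(-1, 3) = 0, so P lies on C.
Step 2: partial derivatives
  f_x(x, y) = -2*x + 2*y + 1, f_y(x, y) = 2*x - 4*y + 2.
  f_x(P) = 9, f_y(P) = -12 (gradient nonzero, so P is smooth).
Step 3: tangent line at P: 9·(x − -1) + -12·(y − 3) = 0.
Expanding: 9*x - 12*y + 45 = 0.


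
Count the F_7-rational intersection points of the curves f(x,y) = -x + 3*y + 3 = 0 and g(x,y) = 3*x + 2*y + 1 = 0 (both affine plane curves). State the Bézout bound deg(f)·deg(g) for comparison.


Common zeros: {(6, 1)}; count = 1; Bézout bound = 1.

deg(f) = 1, deg(g) = 1, so Bézout bound = 1.
Scan x ∈ F_7. For each x, list the y ∈ F_7 with f(x, y) ≡ 0 and those with g(x, y) ≡ 0 (mod 7); the common zeros in that column are the intersection.
  x = 0: f ≡ 0 at y ∈ {6}; g ≡ 0 at y ∈ {3}; common: ∅.
  x = 1: f ≡ 0 at y ∈ {4}; g ≡ 0 at y ∈ {5}; common: ∅.
  x = 2: f ≡ 0 at y ∈ {2}; g ≡ 0 at y ∈ {0}; common: ∅.
  x = 3: f ≡ 0 at y ∈ {0}; g ≡ 0 at y ∈ {2}; common: ∅.
  x = 4: f ≡ 0 at y ∈ {5}; g ≡ 0 at y ∈ {4}; common: ∅.
  x = 5: f ≡ 0 at y ∈ {3}; g ≡ 0 at y ∈ {6}; common: ∅.
  x = 6: f ≡ 0 at y ∈ {1}; g ≡ 0 at y ∈ {1}; common: {1}.
Collecting: common zeros = {(6, 1)}, so the count is 1.
Comparison with the Bézout bound: 1 ≤ 1 = deg(f)·deg(g), as expected for curves with no common component (the bound is attained).


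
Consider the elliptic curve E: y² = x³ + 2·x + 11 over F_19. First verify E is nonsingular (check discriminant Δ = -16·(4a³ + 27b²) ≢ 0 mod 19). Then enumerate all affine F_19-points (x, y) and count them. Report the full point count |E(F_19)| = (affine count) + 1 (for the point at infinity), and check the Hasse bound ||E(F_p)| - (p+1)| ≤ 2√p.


Affine points = {(0, 7), (0, 12), (2, 2), (2, 17), (3, 5), (3, 14), (4, 8), (4, 11), (6, 7), (6, 12), (7, 8), (7, 11), (8, 8), (8, 11), (9, 6), (9, 13), (10, 9), (10, 10), (13, 7), (13, 12), (14, 3), (14, 16), (16, 4), (16, 15)}; affine count = 24; |E(F_19)| = 25.

Discriminant check: Δ ∝ 4a³ + 27b² = 4·2³ + 27·11² = 4·8 + 27·121 ≡ 12 (mod 19). Nonzero ⇒ E is nonsingular.
For each x ∈ F_19, compute rhs = x³ + 2·x + 11 mod 19, then count y ∈ F_19 with y² ≡ rhs.
  x = 0: rhs = 11, matching y values: 7, 12 (2 points).
  x = 1: rhs = 14, matching y values: none (0 points).
  x = 2: rhs = 4, matching y values: 2, 17 (2 points).
  x = 3: rhs = 6, matching y values: 5, 14 (2 points).
  x = 4: rhs = 7, matching y values: 8, 11 (2 points).
  x = 5: rhs = 13, matching y values: none (0 points).
  x = 6: rhs = 11, matching y values: 7, 12 (2 points).
  x = 7: rhs = 7, matching y values: 8, 11 (2 points).
  x = 8: rhs = 7, matching y values: 8, 11 (2 points).
  x = 9: rhs = 17, matching y values: 6, 13 (2 points).
  x = 10: rhs = 5, matching y values: 9, 10 (2 points).
  x = 11: rhs = 15, matching y values: none (0 points).
  x = 12: rhs = 15, matching y values: none (0 points).
  x = 13: rhs = 11, matching y values: 7, 12 (2 points).
  x = 14: rhs = 9, matching y values: 3, 16 (2 points).
  x = 15: rhs = 15, matching y values: none (0 points).
  x = 16: rhs = 16, matching y values: 4, 15 (2 points).
  x = 17: rhs = 18, matching y values: none (0 points).
  x = 18: rhs = 8, matching y values: none (0 points).
Total affine count: 24.
Full point count |E(F_19)| = 24 + 1 = 25.
Hasse bound: |25 − (19+1)| = |5| = 5 ≤ 2√19 ≈ 8.7178 ✓.


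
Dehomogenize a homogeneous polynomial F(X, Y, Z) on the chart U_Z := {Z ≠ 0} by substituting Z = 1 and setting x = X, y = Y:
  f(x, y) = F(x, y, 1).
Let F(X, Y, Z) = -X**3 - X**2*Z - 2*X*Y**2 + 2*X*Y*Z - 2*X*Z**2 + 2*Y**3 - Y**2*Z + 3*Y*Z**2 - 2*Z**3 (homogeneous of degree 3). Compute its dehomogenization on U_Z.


f(x, y) = -x**3 - x**2 - 2*x*y**2 + 2*x*y - 2*x + 2*y**3 - y**2 + 3*y - 2

On U_Z we set Z = 1. Each monomial c·X^i·Y^j·Z^k in F becomes c·x^i·y^j·1^k = c·x^i·y^j.
Substituting Z = 1: F(X, Y, 1) = -x**3 - x**2 - 2*x*y**2 + 2*x*y - 2*x + 2*y**3 - y**2 + 3*y - 2.
Note: deg(f) ≤ deg(F) = 3; strict inequality happens when F is divisible by Z (lost terms).


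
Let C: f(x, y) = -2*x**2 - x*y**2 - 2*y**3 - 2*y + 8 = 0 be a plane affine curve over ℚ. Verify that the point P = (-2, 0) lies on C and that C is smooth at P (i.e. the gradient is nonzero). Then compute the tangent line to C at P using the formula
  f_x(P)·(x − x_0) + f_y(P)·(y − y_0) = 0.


Tangent line at P: 8*x - 2*y + 16 = 0.

Step 1: f(-2, 0) = 0, so P lies on C.
Step 2: partial derivatives
  f_x(x, y) = -4*x - y**2, f_y(x, y) = -2*x*y - 6*y**2 - 2.
  f_x(P) = 8, f_y(P) = -2 (gradient nonzero, so P is smooth).
Step 3: tangent line at P: 8·(x − -2) + -2·(y − 0) = 0.
Expanding: 8*x - 2*y + 16 = 0.


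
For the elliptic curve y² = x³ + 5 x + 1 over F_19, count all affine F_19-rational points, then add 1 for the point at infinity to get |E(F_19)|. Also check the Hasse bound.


Affine points = {(0, 1), (0, 18), (1, 8), (1, 11), (2, 0), (3, 9), (3, 10), (4, 3), (4, 16), (6, 0), (10, 5), (10, 14), (11, 0), (16, 4), (16, 15)}; affine count = 15; |E(F_19)| = 16.

Discriminant check: Δ ∝ 4a³ + 27b² = 4·5³ + 27·1² = 4·125 + 27·1 ≡ 14 (mod 19). Nonzero ⇒ E is nonsingular.
For each x ∈ F_19, compute rhs = x³ + 5·x + 1 mod 19, then count y ∈ F_19 with y² ≡ rhs.
  x = 0: rhs = 1, matching y values: 1, 18 (2 points).
  x = 1: rhs = 7, matching y values: 8, 11 (2 points).
  x = 2: rhs = 0, matching y values: 0 (1 points).
  x = 3: rhs = 5, matching y values: 9, 10 (2 points).
  x = 4: rhs = 9, matching y values: 3, 16 (2 points).
  x = 5: rhs = 18, matching y values: none (0 points).
  x = 6: rhs = 0, matching y values: 0 (1 points).
  x = 7: rhs = 18, matching y values: none (0 points).
  x = 8: rhs = 2, matching y values: none (0 points).
  x = 9: rhs = 15, matching y values: none (0 points).
  x = 10: rhs = 6, matching y values: 5, 14 (2 points).
  x = 11: rhs = 0, matching y values: 0 (1 points).
  x = 12: rhs = 3, matching y values: none (0 points).
  x = 13: rhs = 2, matching y values: none (0 points).
  x = 14: rhs = 3, matching y values: none (0 points).
  x = 15: rhs = 12, matching y values: none (0 points).
  x = 16: rhs = 16, matching y values: 4, 15 (2 points).
  x = 17: rhs = 2, matching y values: none (0 points).
  x = 18: rhs = 14, matching y values: none (0 points).
Total affine count: 15.
Full point count |E(F_19)| = 15 + 1 = 16.
Hasse bound: |16 − (19+1)| = |-4| = 4 ≤ 2√19 ≈ 8.7178 ✓.


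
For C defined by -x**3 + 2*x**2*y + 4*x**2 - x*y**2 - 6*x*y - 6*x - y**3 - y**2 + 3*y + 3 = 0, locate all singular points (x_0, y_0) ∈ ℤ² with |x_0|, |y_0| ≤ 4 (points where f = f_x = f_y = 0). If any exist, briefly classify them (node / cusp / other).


Singular points: {(1, -1)}; classification: node.

Compute partial derivatives:
  f_x = -3*x**2 + 4*x*y + 8*x - y**2 - 6*y - 6.
  f_y = 2*x**2 - 2*x*y - 6*x - 3*y**2 - 2*y + 3.
Scan x_0 ∈ {−4, ..., 4}. For each x_0, f_y(x_0, y) is a polynomial in y; find its integer roots y ∈ {−4, ..., 4}, then test f_x and f at those candidates.
  x = -4: f_y(-4, y) = -3*y**2 + 6*y + 59; no integer root y with |y| ≤ 4.
  x = -3: f_y(-3, y) = -3*y**2 + 4*y + 39; vanishes at y ∈ {-3}. (-3, -3): f_x = -12 ≠ 0.
  x = -2: f_y(-2, y) = -3*y**2 + 2*y + 23; no integer root y with |y| ≤ 4.
  x = -1: f_y(-1, y) = 11 - 3*y**2; no integer root y with |y| ≤ 4.
  x = 0: f_y(0, y) = -3*y**2 - 2*y + 3; no integer root y with |y| ≤ 4.
  x = 1: f_y(1, y) = -3*y**2 - 4*y - 1; vanishes at y ∈ {-1}. (1, -1): f_x = 0, f = 0 — SINGULAR.
  x = 2: f_y(2, y) = -3*y**2 - 6*y - 1; no integer root y with |y| ≤ 4.
  x = 3: f_y(3, y) = -3*y**2 - 8*y + 3; vanishes at y ∈ {-3}. (3, -3): f_x = -36 ≠ 0.
  x = 4: f_y(4, y) = -3*y**2 - 10*y + 11; no integer root y with |y| ≤ 4.
Only singular point on the grid: (1, -1).
Classify: substitute x = 1 + u, y = -1 + v and expand: f = -u**3 + 2*u**2*v - u**2 - u*v**2 - v**3 + v**2.
No constant or linear terms (consistent with a singular point). Quadratic part: -u**2 + v**2. Cubic part: -u**3 + 2*u**2*v - u*v**2 - v**3.
The quadratic part v**2 - u**2 = (v − u)(v + u) splits into two distinct linear factors, so there are two distinct tangent lines y − -1 = ±(x − 1) — this is a node (ordinary double point).
Classification: node.


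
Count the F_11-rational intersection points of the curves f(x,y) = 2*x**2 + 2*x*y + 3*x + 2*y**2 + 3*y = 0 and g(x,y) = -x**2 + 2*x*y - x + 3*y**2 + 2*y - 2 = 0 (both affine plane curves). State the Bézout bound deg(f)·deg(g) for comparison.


Common zeros: {(4, 0), (6, 10)}; count = 2; Bézout bound = 4.

deg(f) = 2, deg(g) = 2, so Bézout bound = 4.
Scan x ∈ F_11. For each x, list the y ∈ F_11 with f(x, y) ≡ 0 and those with g(x, y) ≡ 0 (mod 11); the common zeros in that column are the intersection.
  x = 0: f ≡ 0 at y ∈ {0, 4}; g ≡ 0 at y ∈ ∅; common: ∅.
  x = 1: f ≡ 0 at y ∈ ∅; g ≡ 0 at y ∈ {8, 9}; common: ∅.
  x = 2: f ≡ 0 at y ∈ {5, 8}; g ≡ 0 at y ∈ {10}; common: ∅.
  x = 3: f ≡ 0 at y ∈ ∅; g ≡ 0 at y ∈ {4, 8}; common: ∅.
  x = 4: f ≡ 0 at y ∈ {0}; g ≡ 0 at y ∈ {0, 4}; common: {0}.
  x = 5: f ≡ 0 at y ∈ {2, 8}; g ≡ 0 at y ∈ {9}; common: ∅.
  x = 6: f ≡ 0 at y ∈ {10}; g ≡ 0 at y ∈ {0, 10}; common: {10}.
  x = 7: f ≡ 0 at y ∈ ∅; g ≡ 0 at y ∈ ∅; common: ∅.
  x = 8: f ≡ 0 at y ∈ {2, 5}; g ≡ 0 at y ∈ ∅; common: ∅.
  x = 9: f ≡ 0 at y ∈ ∅; g ≡ 0 at y ∈ ∅; common: ∅.
  x = 10: f ≡ 0 at y ∈ {6, 10}; g ≡ 0 at y ∈ ∅; common: ∅.
Collecting: common zeros = {(4, 0), (6, 10)}, so the count is 2.
Comparison with the Bézout bound: 2 ≤ 4 = deg(f)·deg(g), as expected for curves with no common component (the affine F_11-count falls short of the bound because intersections may lie at infinity, over extension fields, or carry multiplicity).


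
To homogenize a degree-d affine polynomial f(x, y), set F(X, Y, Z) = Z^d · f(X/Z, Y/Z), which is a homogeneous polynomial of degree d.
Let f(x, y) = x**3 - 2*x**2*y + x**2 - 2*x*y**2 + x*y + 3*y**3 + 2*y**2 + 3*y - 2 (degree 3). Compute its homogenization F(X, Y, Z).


F(X, Y, Z) = X**3 - 2*X**2*Y + X**2*Z - 2*X*Y**2 + X*Y*Z + 3*Y**3 + 2*Y**2*Z + 3*Y*Z**2 - 2*Z**3

deg(f) = 3.
Substitute x = X/Z, y = Y/Z into f, then multiply by Z^3.
  monomial 1·x^3·y^0 ↦ 1·X^3·Y^0·Z^0.
  monomial -2·x^2·y^1 ↦ -2·X^2·Y^1·Z^0.
  monomial 1·x^2·y^0 ↦ 1·X^2·Y^0·Z^1.
  monomial -2·x^1·y^2 ↦ -2·X^1·Y^2·Z^0.
  monomial 1·x^1·y^1 ↦ 1·X^1·Y^1·Z^1.
  monomial 3·x^0·y^3 ↦ 3·X^0·Y^3·Z^0.
  monomial 2·x^0·y^2 ↦ 2·X^0·Y^2·Z^1.
  monomial 3·x^0·y^1 ↦ 3·X^0·Y^1·Z^2.
  monomial -2·x^0·y^0 ↦ -2·X^0·Y^0·Z^3.
Collecting: F(X, Y, Z) = X**3 - 2*X**2*Y + X**2*Z - 2*X*Y**2 + X*Y*Z + 3*Y**3 + 2*Y**2*Z + 3*Y*Z**2 - 2*Z**3.


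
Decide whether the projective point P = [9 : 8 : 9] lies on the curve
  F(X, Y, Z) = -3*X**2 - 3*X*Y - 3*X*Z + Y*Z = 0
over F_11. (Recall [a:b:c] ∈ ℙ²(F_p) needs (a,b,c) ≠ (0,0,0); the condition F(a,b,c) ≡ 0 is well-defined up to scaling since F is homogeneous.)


F(9,8,9) ≡ 8 (mod 11); P is NOT on the curve.

Evaluate F(9, 8, 9) term-by-term (mod 11).
  -3*X**2 ↦ -3·81·1·1 = -243
  -3*X*Y ↦ -3·9·8·1 = -216
  -3*X*Z ↦ -3·9·1·9 = -243
  Y*Z ↦ 1·1·8·9 = 72
Sum: F(9, 8, 9) = (-243) + (-216) + (-243) + (72) = -630.
Reducing mod 11: -630 ≡ 8 (mod 11).
Since F(a, b, c) ≡ 8 ≠ 0 (mod 11), P does NOT lie on the curve.


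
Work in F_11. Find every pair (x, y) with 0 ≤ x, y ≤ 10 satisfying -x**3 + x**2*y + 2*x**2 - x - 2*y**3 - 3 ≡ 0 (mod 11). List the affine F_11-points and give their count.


Affine F_11-points: {(0, 5), (1, 6), (1, 7), (1, 9), (3, 5), (3, 7), (3, 10), (4, 5), (4, 8), (4, 9), (5, 7), (6, 3), (6, 9), (6, 10), (7, 4), (10, 1)}; count = 16.

For each of the 121 pairs (x, y) ∈ F_11², evaluate f(x, y) mod 11. Record the zeros.
  x = 0: [0↦8, 1↦6, 2↦3, 3↦9, 4↦1, 5↦0, 6↦5, 7↦4, 8↦7, 9↦2, 10↦10]  zeros at y ∈ {5}
  x = 1: [0↦8, 1↦7, 2↦5, 3↦1, 4↦5, 5↦5, 6↦0, 7↦0, 8↦4, 9↦0, 10↦9]  zeros at y ∈ {6, 7, 9}
  x = 2: [0↦6, 1↦8, 2↦9, 3↦8, 4↦4, 5↦7, 6↦5, 7↦8, 8↦4, 9↦3, 10↦4]  zeros at y ∈ ∅
  x = 3: [0↦7, 1↦3, 2↦9, 3↦2, 4↦3, 5↦0, 6↦3, 7↦0, 8↦1, 9↦5, 10↦0]  zeros at y ∈ {5, 7, 10}
  x = 4: [0↦5, 1↦8, 2↦10, 3↦10, 4↦7, 5↦0, 6↦10, 7↦3, 8↦0, 9↦0, 10↦2]  zeros at y ∈ {5, 8, 9}
  x = 5: [0↦5, 1↦6, 2↦6, 3↦4, 4↦10, 5↦1, 6↦9, 7↦0, 8↦6, 9↦4, 10↦4]  zeros at y ∈ {7}
  x = 6: [0↦1, 1↦2, 2↦2, 3↦0, 4↦6, 5↦8, 6↦5, 7↦7, 8↦2, 9↦0, 10↦0]  zeros at y ∈ {3, 9, 10}
  x = 7: [0↦9, 1↦1, 2↦3, 3↦3, 4↦0, 5↦4, 6↦3, 7↦7, 8↦4, 9↦4, 10↦6]  zeros at y ∈ {4}
  x = 8: [0↦1, 1↦8, 2↦3, 3↦7, 4↦8, 5↦5, 6↦8, 7↦5, 8↦6, 9↦10, 10↦5]  zeros at y ∈ ∅
  x = 9: [0↦4, 1↦6, 2↦7, 3↦6, 4↦2, 5↦5, 6↦3, 7↦6, 8↦2, 9↦1, 10↦2]  zeros at y ∈ ∅
  x = 10: [0↦1, 1↦0, 2↦9, 3↦5, 4↦9, 5↦9, 6↦4, 7↦4, 8↦8, 9↦4, 10↦2]  zeros at y ∈ {1}
Collecting zeros: affine points = {(0, 5), (1, 6), (1, 7), (1, 9), (3, 5), (3, 7), (3, 10), (4, 5), (4, 8), (4, 9), (5, 7), (6, 3), (6, 9), (6, 10), (7, 4), (10, 1)}.
Total count |C(F_11)_aff| = 16.


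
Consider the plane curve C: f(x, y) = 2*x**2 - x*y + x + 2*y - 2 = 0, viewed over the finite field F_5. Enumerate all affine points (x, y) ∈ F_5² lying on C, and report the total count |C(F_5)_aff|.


Affine F_5-points: {(0, 1), (1, 4), (3, 4), (4, 2)}; count = 4.

For each of the 25 pairs (x, y) ∈ F_5², evaluate f(x, y) mod 5. Record the zeros.
  x = 0: [0↦3, 1↦0, 2↦2, 3↦4, 4↦1]  zeros at y ∈ {1}
  x = 1: [0↦1, 1↦2, 2↦3, 3↦4, 4↦0]  zeros at y ∈ {4}
  x = 2: [0↦3, 1↦3, 2↦3, 3↦3, 4↦3]  zeros at y ∈ ∅
  x = 3: [0↦4, 1↦3, 2↦2, 3↦1, 4↦0]  zeros at y ∈ {4}
  x = 4: [0↦4, 1↦2, 2↦0, 3↦3, 4↦1]  zeros at y ∈ {2}
Collecting zeros: affine points = {(0, 1), (1, 4), (3, 4), (4, 2)}.
Total count |C(F_5)_aff| = 4.


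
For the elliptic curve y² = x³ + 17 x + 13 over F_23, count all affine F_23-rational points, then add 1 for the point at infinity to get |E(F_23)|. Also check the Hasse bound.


Affine points = {(0, 6), (0, 17), (1, 10), (1, 13), (2, 3), (2, 20), (5, 4), (5, 19), (6, 3), (6, 20), (11, 6), (11, 17), (12, 6), (12, 17), (13, 4), (13, 19), (15, 3), (15, 20), (20, 2), (20, 21), (22, 8), (22, 15)}; affine count = 22; |E(F_23)| = 23.

Discriminant check: Δ ∝ 4a³ + 27b² = 4·17³ + 27·13² = 4·4913 + 27·169 ≡ 19 (mod 23). Nonzero ⇒ E is nonsingular.
For each x ∈ F_23, compute rhs = x³ + 17·x + 13 mod 23, then count y ∈ F_23 with y² ≡ rhs.
  x = 0: rhs = 13, matching y values: 6, 17 (2 points).
  x = 1: rhs = 8, matching y values: 10, 13 (2 points).
  x = 2: rhs = 9, matching y values: 3, 20 (2 points).
  x = 3: rhs = 22, matching y values: none (0 points).
  x = 4: rhs = 7, matching y values: none (0 points).
  x = 5: rhs = 16, matching y values: 4, 19 (2 points).
  x = 6: rhs = 9, matching y values: 3, 20 (2 points).
  x = 7: rhs = 15, matching y values: none (0 points).
  x = 8: rhs = 17, matching y values: none (0 points).
  x = 9: rhs = 21, matching y values: none (0 points).
  x = 10: rhs = 10, matching y values: none (0 points).
  x = 11: rhs = 13, matching y values: 6, 17 (2 points).
  x = 12: rhs = 13, matching y values: 6, 17 (2 points).
  x = 13: rhs = 16, matching y values: 4, 19 (2 points).
  x = 14: rhs = 5, matching y values: none (0 points).
  x = 15: rhs = 9, matching y values: 3, 20 (2 points).
  x = 16: rhs = 11, matching y values: none (0 points).
  x = 17: rhs = 17, matching y values: none (0 points).
  x = 18: rhs = 10, matching y values: none (0 points).
  x = 19: rhs = 19, matching y values: none (0 points).
  x = 20: rhs = 4, matching y values: 2, 21 (2 points).
  x = 21: rhs = 17, matching y values: none (0 points).
  x = 22: rhs = 18, matching y values: 8, 15 (2 points).
Total affine count: 22.
Full point count |E(F_23)| = 22 + 1 = 23.
Hasse bound: |23 − (23+1)| = |-1| = 1 ≤ 2√23 ≈ 9.5917 ✓.


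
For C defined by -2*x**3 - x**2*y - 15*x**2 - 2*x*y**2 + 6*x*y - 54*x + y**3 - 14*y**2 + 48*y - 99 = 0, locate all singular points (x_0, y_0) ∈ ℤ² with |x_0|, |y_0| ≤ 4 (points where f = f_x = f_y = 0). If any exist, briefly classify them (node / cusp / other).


Singular points: {(-3, 3)}; classification: cusp.

Compute partial derivatives:
  f_x = -6*x**2 - 2*x*y - 30*x - 2*y**2 + 6*y - 54.
  f_y = -x**2 - 4*x*y + 6*x + 3*y**2 - 28*y + 48.
Scan x_0 ∈ {−4, ..., 4}. For each x_0, f_y(x_0, y) is a polynomial in y; find its integer roots y ∈ {−4, ..., 4}, then test f_x and f at those candidates.
  x = -4: f_y(-4, y) = 3*y**2 - 12*y + 8; no integer root y with |y| ≤ 4.
  x = -3: f_y(-3, y) = 3*y**2 - 16*y + 21; vanishes at y ∈ {3}. (-3, 3): f_x = 0, f = 0 — SINGULAR.
  x = -2: f_y(-2, y) = 3*y**2 - 20*y + 32; vanishes at y ∈ {4}. (-2, 4): f_x = -10 ≠ 0.
  x = -1: f_y(-1, y) = 3*y**2 - 24*y + 41; no integer root y with |y| ≤ 4.
  x = 0: f_y(0, y) = 3*y**2 - 28*y + 48; no integer root y with |y| ≤ 4.
  x = 1: f_y(1, y) = 3*y**2 - 32*y + 53; no integer root y with |y| ≤ 4.
  x = 2: f_y(2, y) = 3*y**2 - 36*y + 56; no integer root y with |y| ≤ 4.
  x = 3: f_y(3, y) = 3*y**2 - 40*y + 57; no integer root y with |y| ≤ 4.
  x = 4: f_y(4, y) = 3*y**2 - 44*y + 56; no integer root y with |y| ≤ 4.
Only singular point on the grid: (-3, 3).
Classify: substitute x = -3 + u, y = 3 + v and expand: f = -2*u**3 - u**2*v - 2*u*v**2 + v**3 + v**2.
No constant or linear terms (consistent with a singular point). Quadratic part: v**2. Cubic part: -2*u**3 - u**2*v - 2*u*v**2 + v**3.
The quadratic part v**2 is a perfect square, so there is a single (double) tangent line v = 0, i.e. y = 3. Restricting the cubic part to that line (v = 0) leaves -2*u**3 ≠ 0, so f is not divisible by v and the branch is v² ≈ 2*u**3 to lowest order — this is a cusp.
Classification: cusp.


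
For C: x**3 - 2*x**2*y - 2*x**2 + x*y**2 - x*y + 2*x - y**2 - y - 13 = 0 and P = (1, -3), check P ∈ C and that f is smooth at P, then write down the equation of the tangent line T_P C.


Tangent line at P: 25*x - 4*y - 37 = 0.

Step 1: f(1, -3) = 0, so P lies on C.
Step 2: partial derivatives
  f_x(x, y) = 3*x**2 - 4*x*y - 4*x + y**2 - y + 2, f_y(x, y) = -2*x**2 + 2*x*y - x - 2*y - 1.
  f_x(P) = 25, f_y(P) = -4 (gradient nonzero, so P is smooth).
Step 3: tangent line at P: 25·(x − 1) + -4·(y − -3) = 0.
Expanding: 25*x - 4*y - 37 = 0.


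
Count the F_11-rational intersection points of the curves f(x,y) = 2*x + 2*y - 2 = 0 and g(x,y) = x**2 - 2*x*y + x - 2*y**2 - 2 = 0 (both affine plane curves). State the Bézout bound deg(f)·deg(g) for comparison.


Common zeros: {(1, 0), (7, 5)}; count = 2; Bézout bound = 2.

deg(f) = 1, deg(g) = 2, so Bézout bound = 2.
Scan x ∈ F_11. For each x, list the y ∈ F_11 with f(x, y) ≡ 0 and those with g(x, y) ≡ 0 (mod 11); the common zeros in that column are the intersection.
  x = 0: f ≡ 0 at y ∈ {1}; g ≡ 0 at y ∈ ∅; common: ∅.
  x = 1: f ≡ 0 at y ∈ {0}; g ≡ 0 at y ∈ {0, 10}; common: {0}.
  x = 2: f ≡ 0 at y ∈ {10}; g ≡ 0 at y ∈ {4, 5}; common: ∅.
  x = 3: f ≡ 0 at y ∈ {9}; g ≡ 0 at y ∈ ∅; common: ∅.
  x = 4: f ≡ 0 at y ∈ {8}; g ≡ 0 at y ∈ ∅; common: ∅.
  x = 5: f ≡ 0 at y ∈ {7}; g ≡ 0 at y ∈ {2, 4}; common: ∅.
  x = 6: f ≡ 0 at y ∈ {6}; g ≡ 0 at y ∈ ∅; common: ∅.
  x = 7: f ≡ 0 at y ∈ {5}; g ≡ 0 at y ∈ {5, 10}; common: {5}.
  x = 8: f ≡ 0 at y ∈ {4}; g ≡ 0 at y ∈ ∅; common: ∅.
  x = 9: f ≡ 0 at y ∈ {3}; g ≡ 0 at y ∈ {0, 2}; common: ∅.
  x = 10: f ≡ 0 at y ∈ {2}; g ≡ 0 at y ∈ ∅; common: ∅.
Collecting: common zeros = {(1, 0), (7, 5)}, so the count is 2.
Comparison with the Bézout bound: 2 ≤ 2 = deg(f)·deg(g), as expected for curves with no common component (the bound is attained).


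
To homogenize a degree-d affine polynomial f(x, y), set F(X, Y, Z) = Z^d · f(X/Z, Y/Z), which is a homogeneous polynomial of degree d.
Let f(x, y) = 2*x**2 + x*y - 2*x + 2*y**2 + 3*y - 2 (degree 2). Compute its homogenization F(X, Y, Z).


F(X, Y, Z) = 2*X**2 + X*Y - 2*X*Z + 2*Y**2 + 3*Y*Z - 2*Z**2

deg(f) = 2.
Substitute x = X/Z, y = Y/Z into f, then multiply by Z^2.
  monomial 2·x^2·y^0 ↦ 2·X^2·Y^0·Z^0.
  monomial 1·x^1·y^1 ↦ 1·X^1·Y^1·Z^0.
  monomial -2·x^1·y^0 ↦ -2·X^1·Y^0·Z^1.
  monomial 2·x^0·y^2 ↦ 2·X^0·Y^2·Z^0.
  monomial 3·x^0·y^1 ↦ 3·X^0·Y^1·Z^1.
  monomial -2·x^0·y^0 ↦ -2·X^0·Y^0·Z^2.
Collecting: F(X, Y, Z) = 2*X**2 + X*Y - 2*X*Z + 2*Y**2 + 3*Y*Z - 2*Z**2.


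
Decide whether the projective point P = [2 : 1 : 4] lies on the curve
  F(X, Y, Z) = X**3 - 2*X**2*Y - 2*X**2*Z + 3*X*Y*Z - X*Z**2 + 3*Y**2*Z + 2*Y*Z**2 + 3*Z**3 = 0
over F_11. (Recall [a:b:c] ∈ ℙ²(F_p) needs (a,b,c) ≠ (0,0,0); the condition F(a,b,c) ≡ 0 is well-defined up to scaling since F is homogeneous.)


F(2,1,4) ≡ 9 (mod 11); P is NOT on the curve.

Evaluate F(2, 1, 4) term-by-term (mod 11).
  X**3 ↦ 1·8·1·1 = 8
  -2*X**2*Y ↦ -2·4·1·1 = -8
  -2*X**2*Z ↦ -2·4·1·4 = -32
  3*X*Y*Z ↦ 3·2·1·4 = 24
  -X*Z**2 ↦ -1·2·1·16 = -32
  3*Y**2*Z ↦ 3·1·1·4 = 12
  2*Y*Z**2 ↦ 2·1·1·16 = 32
  3*Z**3 ↦ 3·1·1·64 = 192
Sum: F(2, 1, 4) = (8) + (-8) + (-32) + (24) + (-32) + (12) + (32) + (192) = 196.
Reducing mod 11: 196 ≡ 9 (mod 11).
Since F(a, b, c) ≡ 9 ≠ 0 (mod 11), P does NOT lie on the curve.


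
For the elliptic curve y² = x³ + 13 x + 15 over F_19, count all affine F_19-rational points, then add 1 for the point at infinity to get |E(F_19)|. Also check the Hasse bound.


Affine points = {(2, 7), (2, 12), (3, 9), (3, 10), (4, 6), (4, 13), (6, 9), (6, 10), (8, 2), (8, 17), (9, 5), (9, 14), (10, 9), (10, 10), (11, 8), (11, 11), (13, 5), (13, 14), (16, 5), (16, 14), (17, 0), (18, 1), (18, 18)}; affine count = 23; |E(F_19)| = 24.

Discriminant check: Δ ∝ 4a³ + 27b² = 4·13³ + 27·15² = 4·2197 + 27·225 ≡ 5 (mod 19). Nonzero ⇒ E is nonsingular.
For each x ∈ F_19, compute rhs = x³ + 13·x + 15 mod 19, then count y ∈ F_19 with y² ≡ rhs.
  x = 0: rhs = 15, matching y values: none (0 points).
  x = 1: rhs = 10, matching y values: none (0 points).
  x = 2: rhs = 11, matching y values: 7, 12 (2 points).
  x = 3: rhs = 5, matching y values: 9, 10 (2 points).
  x = 4: rhs = 17, matching y values: 6, 13 (2 points).
  x = 5: rhs = 15, matching y values: none (0 points).
  x = 6: rhs = 5, matching y values: 9, 10 (2 points).
  x = 7: rhs = 12, matching y values: none (0 points).
  x = 8: rhs = 4, matching y values: 2, 17 (2 points).
  x = 9: rhs = 6, matching y values: 5, 14 (2 points).
  x = 10: rhs = 5, matching y values: 9, 10 (2 points).
  x = 11: rhs = 7, matching y values: 8, 11 (2 points).
  x = 12: rhs = 18, matching y values: none (0 points).
  x = 13: rhs = 6, matching y values: 5, 14 (2 points).
  x = 14: rhs = 15, matching y values: none (0 points).
  x = 15: rhs = 13, matching y values: none (0 points).
  x = 16: rhs = 6, matching y values: 5, 14 (2 points).
  x = 17: rhs = 0, matching y values: 0 (1 points).
  x = 18: rhs = 1, matching y values: 1, 18 (2 points).
Total affine count: 23.
Full point count |E(F_19)| = 23 + 1 = 24.
Hasse bound: |24 − (19+1)| = |4| = 4 ≤ 2√19 ≈ 8.7178 ✓.


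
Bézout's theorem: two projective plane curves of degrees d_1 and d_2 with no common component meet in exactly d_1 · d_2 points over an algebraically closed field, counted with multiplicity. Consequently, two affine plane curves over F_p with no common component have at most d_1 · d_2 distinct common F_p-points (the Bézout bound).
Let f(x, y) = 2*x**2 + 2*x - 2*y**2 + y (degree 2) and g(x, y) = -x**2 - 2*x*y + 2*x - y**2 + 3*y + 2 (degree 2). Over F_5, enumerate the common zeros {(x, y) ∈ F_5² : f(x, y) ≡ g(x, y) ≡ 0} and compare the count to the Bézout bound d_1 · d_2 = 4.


Common zeros: {(4, 3)}; count = 1; Bézout bound = 4.

deg(f) = 2, deg(g) = 2, so Bézout bound = 4.
Scan x ∈ F_5. For each x, list the y ∈ F_5 with f(x, y) ≡ 0 and those with g(x, y) ≡ 0 (mod 5); the common zeros in that column are the intersection.
  x = 0: f ≡ 0 at y ∈ {0, 3}; g ≡ 0 at y ∈ ∅; common: ∅.
  x = 1: f ≡ 0 at y ∈ ∅; g ≡ 0 at y ∈ ∅; common: ∅.
  x = 2: f ≡ 0 at y ∈ ∅; g ≡ 0 at y ∈ {1, 3}; common: ∅.
  x = 3: f ≡ 0 at y ∈ ∅; g ≡ 0 at y ∈ {1}; common: ∅.
  x = 4: f ≡ 0 at y ∈ {0, 3}; g ≡ 0 at y ∈ {2, 3}; common: {3}.
Collecting: common zeros = {(4, 3)}, so the count is 1.
Comparison with the Bézout bound: 1 ≤ 4 = deg(f)·deg(g), as expected for curves with no common component (the affine F_5-count falls short of the bound because intersections may lie at infinity, over extension fields, or carry multiplicity).


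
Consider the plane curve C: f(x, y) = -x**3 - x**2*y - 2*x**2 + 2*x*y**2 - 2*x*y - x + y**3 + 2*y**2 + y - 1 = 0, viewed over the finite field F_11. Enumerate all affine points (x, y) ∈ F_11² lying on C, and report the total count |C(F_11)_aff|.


Affine F_11-points: {(0, 4), (1, 10), (2, 9), (4, 2), (6, 5), (6, 6), (6, 8), (8, 0), (9, 7), (10, 2)}; count = 10.

For each of the 121 pairs (x, y) ∈ F_11², evaluate f(x, y) mod 11. Record the zeros.
  x = 0: [0↦10, 1↦3, 2↦6, 3↦3, 4↦0, 5↦3, 6↦7, 7↦7, 8↦9, 9↦8, 10↦10]  zeros at y ∈ {4}
  x = 1: [0↦6, 1↦9, 2↦4, 3↦8, 4↦5, 5↦1, 6↦2, 7↦3, 8↦10, 9↦7, 10↦0]  zeros at y ∈ {10}
  x = 2: [0↦3, 1↦3, 2↦10, 3↦8, 4↦3, 5↦1, 6↦8, 7↦8, 8↦7, 9↦0, 10↦4]  zeros at y ∈ {9}
  x = 3: [0↦6, 1↦1, 2↦7, 3↦8, 4↦10, 5↦8, 6↦8, 7↦5, 8↦5, 9↦3, 10↦5]  zeros at y ∈ ∅
  x = 4: [0↦9, 1↦8, 2↦0, 3↦2, 4↦9, 5↦5, 6↦7, 7↦10, 8↦9, 9↦10, 10↦8]  zeros at y ∈ {2}
  x = 5: [0↦6, 1↦7, 2↦5, 3↦6, 4↦5, 5↦8, 6↦10, 7↦6, 8↦2, 9↦4, 10↦7]  zeros at y ∈ ∅
  x = 6: [0↦2, 1↦3, 2↦5, 3↦3, 4↦3, 5↦0, 6↦0, 7↦9, 8↦0, 9↦1, 10↦7]  zeros at y ∈ {5, 6, 8}
  x = 7: [0↦2, 1↦1, 2↦5, 3↦9, 4↦8, 5↦8, 6↦4, 7↦2, 8↦8, 9↦6, 10↦2]  zeros at y ∈ ∅
  x = 8: [0↦0, 1↦6, 2↦10, 3↦7, 4↦3, 5↦4, 6↦5, 7↦1, 8↦9, 9↦2, 10↦8]  zeros at y ∈ {0}
  x = 9: [0↦1, 1↦1, 2↦3, 3↦2, 4↦4, 5↦4, 6↦8, 7↦0, 8↦8, 9↦5, 10↦8]  zeros at y ∈ {7}
  x = 10: [0↦10, 1↦2, 2↦0, 3↦10, 4↦5, 5↦2, 6↦7, 7↦4, 8↦10, 9↦9, 10↦7]  zeros at y ∈ {2}
Collecting zeros: affine points = {(0, 4), (1, 10), (2, 9), (4, 2), (6, 5), (6, 6), (6, 8), (8, 0), (9, 7), (10, 2)}.
Total count |C(F_11)_aff| = 10.


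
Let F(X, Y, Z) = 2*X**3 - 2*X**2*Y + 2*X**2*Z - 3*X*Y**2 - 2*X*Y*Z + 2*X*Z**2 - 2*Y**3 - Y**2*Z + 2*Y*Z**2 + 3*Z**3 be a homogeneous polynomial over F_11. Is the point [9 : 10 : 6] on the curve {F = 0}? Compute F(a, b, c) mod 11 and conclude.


F(9,10,6) ≡ 10 (mod 11); P is NOT on the curve.

Evaluate F(9, 10, 6) term-by-term (mod 11).
  2*X**3 ↦ 2·729·1·1 = 1458
  -2*X**2*Y ↦ -2·81·10·1 = -1620
  2*X**2*Z ↦ 2·81·1·6 = 972
  -3*X*Y**2 ↦ -3·9·100·1 = -2700
  -2*X*Y*Z ↦ -2·9·10·6 = -1080
  2*X*Z**2 ↦ 2·9·1·36 = 648
  -2*Y**3 ↦ -2·1·1000·1 = -2000
  -Y**2*Z ↦ -1·1·100·6 = -600
  2*Y*Z**2 ↦ 2·1·10·36 = 720
  3*Z**3 ↦ 3·1·1·216 = 648
Sum: F(9, 10, 6) = (1458) + (-1620) + (972) + (-2700) + (-1080) + (648) + (-2000) + (-600) + (720) + (648) = -3554.
Reducing mod 11: -3554 ≡ 10 (mod 11).
Since F(a, b, c) ≡ 10 ≠ 0 (mod 11), P does NOT lie on the curve.


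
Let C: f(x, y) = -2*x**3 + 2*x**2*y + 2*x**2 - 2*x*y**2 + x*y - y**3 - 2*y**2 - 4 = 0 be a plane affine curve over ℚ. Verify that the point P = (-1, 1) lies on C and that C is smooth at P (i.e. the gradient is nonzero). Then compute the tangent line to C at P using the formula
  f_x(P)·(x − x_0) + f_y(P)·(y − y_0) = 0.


Tangent line at P: -15*x - 2*y - 13 = 0.

Step 1: f(-1, 1) = 0, so P lies on C.
Step 2: partial derivatives
  f_x(x, y) = -6*x**2 + 4*x*y + 4*x - 2*y**2 + y, f_y(x, y) = 2*x**2 - 4*x*y + x - 3*y**2 - 4*y.
  f_x(P) = -15, f_y(P) = -2 (gradient nonzero, so P is smooth).
Step 3: tangent line at P: -15·(x − -1) + -2·(y − 1) = 0.
Expanding: -15*x - 2*y - 13 = 0.


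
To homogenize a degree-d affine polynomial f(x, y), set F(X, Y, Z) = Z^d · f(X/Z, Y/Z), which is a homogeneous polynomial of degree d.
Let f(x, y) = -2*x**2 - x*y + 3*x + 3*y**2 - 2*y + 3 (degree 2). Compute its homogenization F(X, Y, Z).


F(X, Y, Z) = -2*X**2 - X*Y + 3*X*Z + 3*Y**2 - 2*Y*Z + 3*Z**2

deg(f) = 2.
Substitute x = X/Z, y = Y/Z into f, then multiply by Z^2.
  monomial -2·x^2·y^0 ↦ -2·X^2·Y^0·Z^0.
  monomial -1·x^1·y^1 ↦ -1·X^1·Y^1·Z^0.
  monomial 3·x^1·y^0 ↦ 3·X^1·Y^0·Z^1.
  monomial 3·x^0·y^2 ↦ 3·X^0·Y^2·Z^0.
  monomial -2·x^0·y^1 ↦ -2·X^0·Y^1·Z^1.
  monomial 3·x^0·y^0 ↦ 3·X^0·Y^0·Z^2.
Collecting: F(X, Y, Z) = -2*X**2 - X*Y + 3*X*Z + 3*Y**2 - 2*Y*Z + 3*Z**2.


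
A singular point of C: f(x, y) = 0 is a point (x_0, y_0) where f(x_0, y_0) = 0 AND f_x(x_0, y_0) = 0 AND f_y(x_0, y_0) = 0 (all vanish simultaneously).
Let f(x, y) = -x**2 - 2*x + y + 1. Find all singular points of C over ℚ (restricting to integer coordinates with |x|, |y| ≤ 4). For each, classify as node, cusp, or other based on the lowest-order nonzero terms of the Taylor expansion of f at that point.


No singular points in the scanned grid; C is smooth there.

Compute partial derivatives:
  f_x = -2*x - 2.
  f_y = 1.
f_y = 1 is a nonzero constant, so f_y never vanishes: no point (x, y) can satisfy f = f_x = f_y = 0. In particular no (x, y) ∈ {−4, ..., 4}² is singular; the curve is smooth.


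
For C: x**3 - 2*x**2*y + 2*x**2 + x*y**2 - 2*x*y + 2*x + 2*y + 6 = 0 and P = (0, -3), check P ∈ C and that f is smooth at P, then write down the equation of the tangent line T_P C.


Tangent line at P: 17*x + 2*y + 6 = 0.

Step 1: f(0, -3) = 0, so P lies on C.
Step 2: partial derivatives
  f_x(x, y) = 3*x**2 - 4*x*y + 4*x + y**2 - 2*y + 2, f_y(x, y) = -2*x**2 + 2*x*y - 2*x + 2.
  f_x(P) = 17, f_y(P) = 2 (gradient nonzero, so P is smooth).
Step 3: tangent line at P: 17·(x − 0) + 2·(y − -3) = 0.
Expanding: 17*x + 2*y + 6 = 0.


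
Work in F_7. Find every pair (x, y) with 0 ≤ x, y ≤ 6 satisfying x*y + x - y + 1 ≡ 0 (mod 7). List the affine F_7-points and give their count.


Affine F_7-points: {(0, 1), (2, 4), (3, 5), (4, 3), (5, 2), (6, 0)}; count = 6.

For each of the 49 pairs (x, y) ∈ F_7², evaluate f(x, y) mod 7. Record the zeros.
  x = 0: [0↦1, 1↦0, 2↦6, 3↦5, 4↦4, 5↦3, 6↦2]  zeros at y ∈ {1}
  x = 1: [0↦2, 1↦2, 2↦2, 3↦2, 4↦2, 5↦2, 6↦2]  zeros at y ∈ ∅
  x = 2: [0↦3, 1↦4, 2↦5, 3↦6, 4↦0, 5↦1, 6↦2]  zeros at y ∈ {4}
  x = 3: [0↦4, 1↦6, 2↦1, 3↦3, 4↦5, 5↦0, 6↦2]  zeros at y ∈ {5}
  x = 4: [0↦5, 1↦1, 2↦4, 3↦0, 4↦3, 5↦6, 6↦2]  zeros at y ∈ {3}
  x = 5: [0↦6, 1↦3, 2↦0, 3↦4, 4↦1, 5↦5, 6↦2]  zeros at y ∈ {2}
  x = 6: [0↦0, 1↦5, 2↦3, 3↦1, 4↦6, 5↦4, 6↦2]  zeros at y ∈ {0}
Collecting zeros: affine points = {(0, 1), (2, 4), (3, 5), (4, 3), (5, 2), (6, 0)}.
Total count |C(F_7)_aff| = 6.


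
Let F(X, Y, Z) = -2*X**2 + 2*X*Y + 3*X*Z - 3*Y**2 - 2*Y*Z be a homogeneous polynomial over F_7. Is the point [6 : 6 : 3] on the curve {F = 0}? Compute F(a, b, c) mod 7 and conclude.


F(6,6,3) ≡ 1 (mod 7); P is NOT on the curve.

Evaluate F(6, 6, 3) term-by-term (mod 7).
  -2*X**2 ↦ -2·36·1·1 = -72
  2*X*Y ↦ 2·6·6·1 = 72
  3*X*Z ↦ 3·6·1·3 = 54
  -3*Y**2 ↦ -3·1·36·1 = -108
  -2*Y*Z ↦ -2·1·6·3 = -36
Sum: F(6, 6, 3) = (-72) + (72) + (54) + (-108) + (-36) = -90.
Reducing mod 7: -90 ≡ 1 (mod 7).
Since F(a, b, c) ≡ 1 ≠ 0 (mod 7), P does NOT lie on the curve.


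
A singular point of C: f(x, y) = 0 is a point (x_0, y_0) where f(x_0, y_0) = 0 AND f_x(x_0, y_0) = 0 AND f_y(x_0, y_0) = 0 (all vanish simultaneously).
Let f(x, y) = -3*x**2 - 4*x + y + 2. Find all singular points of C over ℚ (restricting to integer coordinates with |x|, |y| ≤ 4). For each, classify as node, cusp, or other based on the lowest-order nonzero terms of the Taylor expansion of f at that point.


No singular points in the scanned grid; C is smooth there.

Compute partial derivatives:
  f_x = -6*x - 4.
  f_y = 1.
f_y = 1 is a nonzero constant, so f_y never vanishes: no point (x, y) can satisfy f = f_x = f_y = 0. In particular no (x, y) ∈ {−4, ..., 4}² is singular; the curve is smooth.


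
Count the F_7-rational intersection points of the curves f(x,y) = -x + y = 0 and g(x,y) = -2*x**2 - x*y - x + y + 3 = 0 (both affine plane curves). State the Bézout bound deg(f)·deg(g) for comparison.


Common zeros: {(1, 1), (6, 6)}; count = 2; Bézout bound = 2.

deg(f) = 1, deg(g) = 2, so Bézout bound = 2.
Scan x ∈ F_7. For each x, list the y ∈ F_7 with f(x, y) ≡ 0 and those with g(x, y) ≡ 0 (mod 7); the common zeros in that column are the intersection.
  x = 0: f ≡ 0 at y ∈ {0}; g ≡ 0 at y ∈ {4}; common: ∅.
  x = 1: f ≡ 0 at y ∈ {1}; g ≡ 0 at y ∈ {0, 1, 2, 3, 4, 5, 6}; common: {1}.
  x = 2: f ≡ 0 at y ∈ {2}; g ≡ 0 at y ∈ {0}; common: ∅.
  x = 3: f ≡ 0 at y ∈ {3}; g ≡ 0 at y ∈ {5}; common: ∅.
  x = 4: f ≡ 0 at y ∈ {4}; g ≡ 0 at y ∈ {3}; common: ∅.
  x = 5: f ≡ 0 at y ∈ {5}; g ≡ 0 at y ∈ {1}; common: ∅.
  x = 6: f ≡ 0 at y ∈ {6}; g ≡ 0 at y ∈ {6}; common: {6}.
Collecting: common zeros = {(1, 1), (6, 6)}, so the count is 2.
Comparison with the Bézout bound: 2 ≤ 2 = deg(f)·deg(g), as expected for curves with no common component (the bound is attained).


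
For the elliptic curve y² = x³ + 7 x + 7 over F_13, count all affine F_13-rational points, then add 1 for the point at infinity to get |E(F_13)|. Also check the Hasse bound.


Affine points = {(2, 4), (2, 9), (3, 4), (3, 9), (7, 3), (7, 10), (8, 4), (8, 9), (12, 5), (12, 8)}; affine count = 10; |E(F_13)| = 11.

Discriminant check: Δ ∝ 4a³ + 27b² = 4·7³ + 27·7² = 4·343 + 27·49 ≡ 4 (mod 13). Nonzero ⇒ E is nonsingular.
For each x ∈ F_13, compute rhs = x³ + 7·x + 7 mod 13, then count y ∈ F_13 with y² ≡ rhs.
  x = 0: rhs = 7, matching y values: none (0 points).
  x = 1: rhs = 2, matching y values: none (0 points).
  x = 2: rhs = 3, matching y values: 4, 9 (2 points).
  x = 3: rhs = 3, matching y values: 4, 9 (2 points).
  x = 4: rhs = 8, matching y values: none (0 points).
  x = 5: rhs = 11, matching y values: none (0 points).
  x = 6: rhs = 5, matching y values: none (0 points).
  x = 7: rhs = 9, matching y values: 3, 10 (2 points).
  x = 8: rhs = 3, matching y values: 4, 9 (2 points).
  x = 9: rhs = 6, matching y values: none (0 points).
  x = 10: rhs = 11, matching y values: none (0 points).
  x = 11: rhs = 11, matching y values: none (0 points).
  x = 12: rhs = 12, matching y values: 5, 8 (2 points).
Total affine count: 10.
Full point count |E(F_13)| = 10 + 1 = 11.
Hasse bound: |11 − (13+1)| = |-3| = 3 ≤ 2√13 ≈ 7.2111 ✓.


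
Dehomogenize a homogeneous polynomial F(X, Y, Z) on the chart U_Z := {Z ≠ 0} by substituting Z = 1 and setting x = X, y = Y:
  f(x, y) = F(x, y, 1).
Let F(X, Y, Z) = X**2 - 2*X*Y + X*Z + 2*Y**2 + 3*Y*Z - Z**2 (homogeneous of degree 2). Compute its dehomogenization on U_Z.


f(x, y) = x**2 - 2*x*y + x + 2*y**2 + 3*y - 1

On U_Z we set Z = 1. Each monomial c·X^i·Y^j·Z^k in F becomes c·x^i·y^j·1^k = c·x^i·y^j.
Substituting Z = 1: F(X, Y, 1) = x**2 - 2*x*y + x + 2*y**2 + 3*y - 1.
Note: deg(f) ≤ deg(F) = 2; strict inequality happens when F is divisible by Z (lost terms).


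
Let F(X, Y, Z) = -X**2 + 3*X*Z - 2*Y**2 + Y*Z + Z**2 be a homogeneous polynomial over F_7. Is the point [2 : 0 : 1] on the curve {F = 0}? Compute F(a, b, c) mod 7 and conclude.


F(2,0,1) ≡ 3 (mod 7); P is NOT on the curve.

Evaluate F(2, 0, 1) term-by-term (mod 7).
  -X**2 ↦ -1·4·1·1 = -4
  3*X*Z ↦ 3·2·1·1 = 6
  -2*Y**2 ↦ -2·1·0·1 = 0
  Y*Z ↦ 1·1·0·1 = 0
  Z**2 ↦ 1·1·1·1 = 1
Sum: F(2, 0, 1) = (-4) + (6) + (0) + (0) + (1) = 3.
Reducing mod 7: 3 ≡ 3 (mod 7).
Since F(a, b, c) ≡ 3 ≠ 0 (mod 7), P does NOT lie on the curve.
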